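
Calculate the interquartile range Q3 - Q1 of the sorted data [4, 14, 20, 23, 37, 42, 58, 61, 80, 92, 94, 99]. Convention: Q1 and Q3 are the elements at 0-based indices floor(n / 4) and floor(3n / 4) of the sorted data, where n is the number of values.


The data has n = 12 elements.
Q1 index = floor(12 / 4) = floor(3) = 3; Q3 index = floor(3 * 12 / 4) = floor(9) = 9
Q1 = element at index 3 = 23
Q3 = element at index 9 = 92
IQR = 92 - 23 = 69
Final answer: 69


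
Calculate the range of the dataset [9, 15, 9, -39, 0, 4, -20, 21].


Maximum value: 21
Minimum value: -39
Range = 21 - (-39) = 60
Final answer: 60


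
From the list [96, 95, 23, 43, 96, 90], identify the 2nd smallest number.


Sort ascending: [23, 43, 90, 95, 96, 96]
The 2nd element (1-indexed) is at index 1.
Value = 43
Final answer: 43


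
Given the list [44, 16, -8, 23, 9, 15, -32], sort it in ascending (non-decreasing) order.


Original list: [44, 16, -8, 23, 9, 15, -32]
Repeatedly take the smallest remaining element:
  Remaining [44, 16, -8, 23, 9, 15, -32] -> smallest is -32
  Remaining [44, 16, -8, 23, 9, 15] -> smallest is -8
  Remaining [44, 16, 23, 9, 15] -> smallest is 9
  Remaining [44, 16, 23, 15] -> smallest is 15
  Remaining [44, 16, 23] -> smallest is 16
  Remaining [44, 23] -> smallest is 23
  Remaining [44] -> smallest is 44
Collecting the picks in order gives the sorted list.
Final answer: [-32, -8, 9, 15, 16, 23, 44]


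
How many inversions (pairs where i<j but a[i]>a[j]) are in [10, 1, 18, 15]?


For each element, count the later elements that are smaller than it:
  10 (index 0): smaller elements after it = [1] -> 1
  1 (index 1): smaller elements after it = [] -> 0
  18 (index 2): smaller elements after it = [15] -> 1
Total inversions = 1 + 0 + 1 = 2
Final answer: 2


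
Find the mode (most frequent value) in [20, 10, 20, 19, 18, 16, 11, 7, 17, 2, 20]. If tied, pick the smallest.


Count the frequency of each value:
  2 appears 1 time(s)
  7 appears 1 time(s)
  10 appears 1 time(s)
  11 appears 1 time(s)
  16 appears 1 time(s)
  17 appears 1 time(s)
  18 appears 1 time(s)
  19 appears 1 time(s)
  20 appears 3 time(s)
Maximum frequency is 3.
Only 20 reaches that frequency, so it is the mode.
Final answer: 20


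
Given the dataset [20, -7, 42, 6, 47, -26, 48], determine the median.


First, sort the list: [-26, -7, 6, 20, 42, 47, 48]
The list has 7 elements (odd count).
The middle index is 3 (0-based), and the element there is 20.
Final answer: 20


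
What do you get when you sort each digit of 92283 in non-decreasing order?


The number 92283 has digits: 9, 2, 2, 8, 3
Sorted: 2, 2, 3, 8, 9
Joining the sorted digits gives the result.
Final answer: 22389


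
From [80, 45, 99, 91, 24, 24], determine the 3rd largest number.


Sort descending: [99, 91, 80, 45, 24, 24]
The 3rd element (1-indexed) is at index 2.
Value = 80
Final answer: 80


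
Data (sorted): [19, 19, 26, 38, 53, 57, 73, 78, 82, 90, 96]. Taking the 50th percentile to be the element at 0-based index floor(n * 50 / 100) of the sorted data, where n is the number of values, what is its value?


The dataset has n = 11 elements.
Index = floor(11 * 50 / 100) = floor(550 / 100) = floor(5.5) = 5
Counting from index 0 in the sorted data, the element at index 5 is 57.
Final answer: 57


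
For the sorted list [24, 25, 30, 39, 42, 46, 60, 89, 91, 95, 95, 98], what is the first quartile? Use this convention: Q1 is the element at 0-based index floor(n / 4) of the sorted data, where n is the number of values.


The list has n = 12 elements.
Q1 index = floor(12 / 4) = floor(3) = 3
Counting from index 0 in the sorted data, the element at index 3 is 39.
Final answer: 39


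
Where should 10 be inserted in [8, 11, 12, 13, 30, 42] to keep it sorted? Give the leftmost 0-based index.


List is sorted: [8, 11, 12, 13, 30, 42]
We need the leftmost position where 10 can be inserted, i.e. the first index whose element is >= 10 (or the end of the list if none is).
Binary search with low=0, high=6 (0-based indices):
  low=0, high=6, mid=3: a[3]=13 >= 10, so high = 3
  low=0, high=3, mid=1: a[1]=11 >= 10, so high = 1
  low=0, high=1, mid=0: a[0]=8 < 10, so low = 1
Now low = high = 1, so the insertion index is 1.
Final answer: 1


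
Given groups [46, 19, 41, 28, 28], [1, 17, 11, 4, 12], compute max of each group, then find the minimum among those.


Find max of each group:
  Group 1: [46, 19, 41, 28, 28] -> max = 46
  Group 2: [1, 17, 11, 4, 12] -> max = 17
Maxes: [46, 17]
Minimum of maxes = 17
Final answer: 17


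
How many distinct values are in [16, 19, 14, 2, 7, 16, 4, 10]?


List all unique values:
Distinct values: [2, 4, 7, 10, 14, 16, 19]
Count = 7
Final answer: 7


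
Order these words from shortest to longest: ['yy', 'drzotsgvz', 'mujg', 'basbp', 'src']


Compute lengths:
  'yy' has length 2
  'drzotsgvz' has length 9
  'mujg' has length 4
  'basbp' has length 5
  'src' has length 3
Lengths in increasing order: 2 < 3 < 4 < 5 < 9
Listing the words in that order gives the answer.
Final answer: ['yy', 'src', 'mujg', 'basbp', 'drzotsgvz']


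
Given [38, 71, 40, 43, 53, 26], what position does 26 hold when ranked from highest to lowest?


Sort descending: [71, 53, 43, 40, 38, 26]
Find 26 in the sorted list.
26 is at position 6.
Final answer: 6


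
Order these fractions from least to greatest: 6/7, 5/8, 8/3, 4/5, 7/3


Convert to decimal for comparison:
  6/7 = 0.8571
  5/8 = 0.625
  8/3 = 2.6667
  4/5 = 0.8
  7/3 = 2.3333
Decimals in increasing order: 0.625 < 0.8 < 0.8571 < 2.3333 < 2.6667
Writing each back as its fraction gives the sorted order.
Final answer: 5/8, 4/5, 6/7, 7/3, 8/3


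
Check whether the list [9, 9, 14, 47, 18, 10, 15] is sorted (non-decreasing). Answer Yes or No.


Check consecutive pairs:
  9 <= 9? True
  9 <= 14? True
  14 <= 47? True
  47 <= 18? False
  18 <= 10? False
  10 <= 15? True
2 consecutive pair(s) are out of order, so the list is not sorted.
Final answer: No


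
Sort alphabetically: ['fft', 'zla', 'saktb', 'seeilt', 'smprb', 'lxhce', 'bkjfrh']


Compare strings character by character (the first differing letter decides):
  'bkjfrh' < 'fft' since 'b' < 'f' at position 1
  'fft' < 'lxhce' since 'f' < 'l' at position 1
  'lxhce' < 'saktb' since 'l' < 's' at position 1
  'saktb' < 'seeilt' since 'a' < 'e' at position 2
  'seeilt' < 'smprb' since 'e' < 'm' at position 2
  'smprb' < 'zla' since 's' < 'z' at position 1
Chaining these comparisons gives the alphabetical order.
Final answer: ['bkjfrh', 'fft', 'lxhce', 'saktb', 'seeilt', 'smprb', 'zla']


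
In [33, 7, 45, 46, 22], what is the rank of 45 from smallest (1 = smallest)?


Sort ascending: [7, 22, 33, 45, 46]
Find 45 in the sorted list.
45 is at position 4 (1-indexed).
Final answer: 4


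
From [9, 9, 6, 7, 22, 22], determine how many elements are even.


Check each element:
  9 is odd
  9 is odd
  6 is even
  7 is odd
  22 is even
  22 is even
Evens: [6, 22, 22]
Count of evens = 3
Final answer: 3


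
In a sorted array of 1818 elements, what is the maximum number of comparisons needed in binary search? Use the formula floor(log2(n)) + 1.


Binary search halves the search space each step.
Maximum comparisons = floor(log2(1818)) + 1
log2(1818) = 10.8281
floor(log2(1818)) = 10, so 10 + 1 = 11
Final answer: 11


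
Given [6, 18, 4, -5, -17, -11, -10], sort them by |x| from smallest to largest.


Compute absolute values:
  |6| = 6
  |18| = 18
  |4| = 4
  |-5| = 5
  |-17| = 17
  |-11| = 11
  |-10| = 10
Absolute values in increasing order: 4 < 5 < 6 < 10 < 11 < 17 < 18
Listing the original numbers in that order gives the answer.
Final answer: [4, -5, 6, -10, -11, -17, 18]


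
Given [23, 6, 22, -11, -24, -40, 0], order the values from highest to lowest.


Original list: [23, 6, 22, -11, -24, -40, 0]
Repeatedly take the largest remaining element:
  Remaining [23, 6, 22, -11, -24, -40, 0] -> largest is 23
  Remaining [6, 22, -11, -24, -40, 0] -> largest is 22
  Remaining [6, -11, -24, -40, 0] -> largest is 6
  Remaining [-11, -24, -40, 0] -> largest is 0
  Remaining [-11, -24, -40] -> largest is -11
  Remaining [-24, -40] -> largest is -24
  Remaining [-40] -> largest is -40
Collecting the picks in order gives the descending list.
Final answer: [23, 22, 6, 0, -11, -24, -40]


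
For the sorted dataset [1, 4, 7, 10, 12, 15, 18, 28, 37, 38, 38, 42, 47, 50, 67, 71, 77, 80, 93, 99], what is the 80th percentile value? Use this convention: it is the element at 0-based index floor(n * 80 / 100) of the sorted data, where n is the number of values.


The dataset has n = 20 elements.
Index = floor(20 * 80 / 100) = floor(1600 / 100) = floor(16) = 16
Counting from index 0 in the sorted data, the element at index 16 is 77.
Final answer: 77


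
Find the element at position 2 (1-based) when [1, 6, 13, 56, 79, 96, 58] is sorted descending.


Sort descending: [96, 79, 58, 56, 13, 6, 1]
The 2nd element (1-indexed) is at index 1.
Value = 79
Final answer: 79


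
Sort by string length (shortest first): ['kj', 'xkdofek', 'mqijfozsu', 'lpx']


Compute lengths:
  'kj' has length 2
  'xkdofek' has length 7
  'mqijfozsu' has length 9
  'lpx' has length 3
Lengths in increasing order: 2 < 3 < 7 < 9
Listing the words in that order gives the answer.
Final answer: ['kj', 'lpx', 'xkdofek', 'mqijfozsu']


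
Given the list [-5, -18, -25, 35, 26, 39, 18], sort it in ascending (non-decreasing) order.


Original list: [-5, -18, -25, 35, 26, 39, 18]
Repeatedly take the smallest remaining element:
  Remaining [-5, -18, -25, 35, 26, 39, 18] -> smallest is -25
  Remaining [-5, -18, 35, 26, 39, 18] -> smallest is -18
  Remaining [-5, 35, 26, 39, 18] -> smallest is -5
  Remaining [35, 26, 39, 18] -> smallest is 18
  Remaining [35, 26, 39] -> smallest is 26
  Remaining [35, 39] -> smallest is 35
  Remaining [39] -> smallest is 39
Collecting the picks in order gives the sorted list.
Final answer: [-25, -18, -5, 18, 26, 35, 39]


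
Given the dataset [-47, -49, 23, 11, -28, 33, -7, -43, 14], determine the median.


First, sort the list: [-49, -47, -43, -28, -7, 11, 14, 23, 33]
The list has 9 elements (odd count).
The middle index is 4 (0-based), and the element there is -7.
Final answer: -7


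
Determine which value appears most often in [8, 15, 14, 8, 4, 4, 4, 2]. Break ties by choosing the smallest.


Count the frequency of each value:
  2 appears 1 time(s)
  4 appears 3 time(s)
  8 appears 2 time(s)
  14 appears 1 time(s)
  15 appears 1 time(s)
Maximum frequency is 3.
Only 4 reaches that frequency, so it is the mode.
Final answer: 4


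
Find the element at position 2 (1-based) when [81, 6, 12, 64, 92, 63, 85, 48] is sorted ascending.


Sort ascending: [6, 12, 48, 63, 64, 81, 85, 92]
The 2nd element (1-indexed) is at index 1.
Value = 12
Final answer: 12


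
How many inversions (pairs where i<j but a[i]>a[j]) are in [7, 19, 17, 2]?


For each element, count the later elements that are smaller than it:
  7 (index 0): smaller elements after it = [2] -> 1
  19 (index 1): smaller elements after it = [17, 2] -> 2
  17 (index 2): smaller elements after it = [2] -> 1
Total inversions = 1 + 2 + 1 = 4
Final answer: 4


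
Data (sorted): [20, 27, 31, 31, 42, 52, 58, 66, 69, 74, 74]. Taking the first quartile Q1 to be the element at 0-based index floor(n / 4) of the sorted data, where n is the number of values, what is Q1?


The list has n = 11 elements.
Q1 index = floor(11 / 4) = floor(2.75) = 2
Counting from index 0 in the sorted data, the element at index 2 is 31.
Final answer: 31


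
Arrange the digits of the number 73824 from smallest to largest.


The number 73824 has digits: 7, 3, 8, 2, 4
Sorted: 2, 3, 4, 7, 8
Joining the sorted digits gives the result.
Final answer: 23478


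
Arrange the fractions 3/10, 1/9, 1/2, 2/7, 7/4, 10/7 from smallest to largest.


Convert to decimal for comparison:
  3/10 = 0.3
  1/9 = 0.1111
  1/2 = 0.5
  2/7 = 0.2857
  7/4 = 1.75
  10/7 = 1.4286
Decimals in increasing order: 0.1111 < 0.2857 < 0.3 < 0.5 < 1.4286 < 1.75
Writing each back as its fraction gives the sorted order.
Final answer: 1/9, 2/7, 3/10, 1/2, 10/7, 7/4


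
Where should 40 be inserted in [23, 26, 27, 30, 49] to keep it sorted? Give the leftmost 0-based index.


List is sorted: [23, 26, 27, 30, 49]
We need the leftmost position where 40 can be inserted, i.e. the first index whose element is >= 40 (or the end of the list if none is).
Binary search with low=0, high=5 (0-based indices):
  low=0, high=5, mid=2: a[2]=27 < 40, so low = 3
  low=3, high=5, mid=4: a[4]=49 >= 40, so high = 4
  low=3, high=4, mid=3: a[3]=30 < 40, so low = 4
Now low = high = 4, so the insertion index is 4.
Final answer: 4


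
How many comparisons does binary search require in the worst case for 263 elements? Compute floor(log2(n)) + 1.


Binary search halves the search space each step.
Maximum comparisons = floor(log2(263)) + 1
log2(263) = 8.0389
floor(log2(263)) = 8, so 8 + 1 = 9
Final answer: 9


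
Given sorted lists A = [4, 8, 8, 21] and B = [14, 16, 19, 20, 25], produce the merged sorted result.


List A: [4, 8, 8, 21]
List B: [14, 16, 19, 20, 25]
Repeatedly compare the front elements and take the smaller:
  4 vs 14 -> take 4
  8 vs 14 -> take 8
  8 vs 14 -> take 8
  21 vs 14 -> take 14
  21 vs 16 -> take 16
  21 vs 19 -> take 19
  21 vs 20 -> take 20
  21 vs 25 -> take 21
  A is exhausted; append the rest of B: [25]
Final answer: [4, 8, 8, 14, 16, 19, 20, 21, 25]


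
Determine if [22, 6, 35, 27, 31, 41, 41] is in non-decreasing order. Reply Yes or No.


Check consecutive pairs:
  22 <= 6? False
  6 <= 35? True
  35 <= 27? False
  27 <= 31? True
  31 <= 41? True
  41 <= 41? True
2 consecutive pair(s) are out of order, so the list is not sorted.
Final answer: No


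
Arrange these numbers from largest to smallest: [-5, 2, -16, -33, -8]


Original list: [-5, 2, -16, -33, -8]
Repeatedly take the largest remaining element:
  Remaining [-5, 2, -16, -33, -8] -> largest is 2
  Remaining [-5, -16, -33, -8] -> largest is -5
  Remaining [-16, -33, -8] -> largest is -8
  Remaining [-16, -33] -> largest is -16
  Remaining [-33] -> largest is -33
Collecting the picks in order gives the descending list.
Final answer: [2, -5, -8, -16, -33]


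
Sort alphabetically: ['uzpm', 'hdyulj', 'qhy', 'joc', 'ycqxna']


Compare strings character by character (the first differing letter decides):
  'hdyulj' < 'joc' since 'h' < 'j' at position 1
  'joc' < 'qhy' since 'j' < 'q' at position 1
  'qhy' < 'uzpm' since 'q' < 'u' at position 1
  'uzpm' < 'ycqxna' since 'u' < 'y' at position 1
Chaining these comparisons gives the alphabetical order.
Final answer: ['hdyulj', 'joc', 'qhy', 'uzpm', 'ycqxna']


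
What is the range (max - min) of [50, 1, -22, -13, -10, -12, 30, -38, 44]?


Maximum value: 50
Minimum value: -38
Range = 50 - (-38) = 88
Final answer: 88


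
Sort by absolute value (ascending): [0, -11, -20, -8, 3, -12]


Compute absolute values:
  |0| = 0
  |-11| = 11
  |-20| = 20
  |-8| = 8
  |3| = 3
  |-12| = 12
Absolute values in increasing order: 0 < 3 < 8 < 11 < 12 < 20
Listing the original numbers in that order gives the answer.
Final answer: [0, 3, -8, -11, -12, -20]


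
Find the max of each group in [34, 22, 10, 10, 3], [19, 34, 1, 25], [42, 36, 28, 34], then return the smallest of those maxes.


Find max of each group:
  Group 1: [34, 22, 10, 10, 3] -> max = 34
  Group 2: [19, 34, 1, 25] -> max = 34
  Group 3: [42, 36, 28, 34] -> max = 42
Maxes: [34, 34, 42]
Minimum of maxes = 34
Final answer: 34


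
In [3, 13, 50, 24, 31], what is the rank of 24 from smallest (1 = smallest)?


Sort ascending: [3, 13, 24, 31, 50]
Find 24 in the sorted list.
24 is at position 3 (1-indexed).
Final answer: 3


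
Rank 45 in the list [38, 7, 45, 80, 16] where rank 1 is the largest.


Sort descending: [80, 45, 38, 16, 7]
Find 45 in the sorted list.
45 is at position 2.
Final answer: 2


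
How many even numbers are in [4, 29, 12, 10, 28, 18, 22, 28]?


Check each element:
  4 is even
  29 is odd
  12 is even
  10 is even
  28 is even
  18 is even
  22 is even
  28 is even
Evens: [4, 12, 10, 28, 18, 22, 28]
Count of evens = 7
Final answer: 7


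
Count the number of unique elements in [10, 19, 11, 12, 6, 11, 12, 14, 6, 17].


List all unique values:
Distinct values: [6, 10, 11, 12, 14, 17, 19]
Count = 7
Final answer: 7


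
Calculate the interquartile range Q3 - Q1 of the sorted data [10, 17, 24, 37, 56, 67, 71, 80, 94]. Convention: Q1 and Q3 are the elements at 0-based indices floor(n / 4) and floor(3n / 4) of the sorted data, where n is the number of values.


The data has n = 9 elements.
Q1 index = floor(9 / 4) = floor(2.25) = 2; Q3 index = floor(3 * 9 / 4) = floor(6.75) = 6
Q1 = element at index 2 = 24
Q3 = element at index 6 = 71
IQR = 71 - 24 = 47
Final answer: 47


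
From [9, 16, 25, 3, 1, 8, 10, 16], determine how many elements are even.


Check each element:
  9 is odd
  16 is even
  25 is odd
  3 is odd
  1 is odd
  8 is even
  10 is even
  16 is even
Evens: [16, 8, 10, 16]
Count of evens = 4
Final answer: 4


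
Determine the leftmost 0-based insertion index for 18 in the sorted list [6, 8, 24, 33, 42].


List is sorted: [6, 8, 24, 33, 42]
We need the leftmost position where 18 can be inserted, i.e. the first index whose element is >= 18 (or the end of the list if none is).
Binary search with low=0, high=5 (0-based indices):
  low=0, high=5, mid=2: a[2]=24 >= 18, so high = 2
  low=0, high=2, mid=1: a[1]=8 < 18, so low = 2
Now low = high = 2, so the insertion index is 2.
Final answer: 2


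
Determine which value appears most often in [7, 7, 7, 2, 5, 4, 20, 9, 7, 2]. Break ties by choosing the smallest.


Count the frequency of each value:
  2 appears 2 time(s)
  4 appears 1 time(s)
  5 appears 1 time(s)
  7 appears 4 time(s)
  9 appears 1 time(s)
  20 appears 1 time(s)
Maximum frequency is 4.
Only 7 reaches that frequency, so it is the mode.
Final answer: 7


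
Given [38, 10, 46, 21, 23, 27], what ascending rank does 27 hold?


Sort ascending: [10, 21, 23, 27, 38, 46]
Find 27 in the sorted list.
27 is at position 4 (1-indexed).
Final answer: 4


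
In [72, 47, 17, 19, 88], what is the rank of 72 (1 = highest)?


Sort descending: [88, 72, 47, 19, 17]
Find 72 in the sorted list.
72 is at position 2.
Final answer: 2


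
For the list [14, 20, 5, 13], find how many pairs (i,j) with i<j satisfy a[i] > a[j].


For each element, count the later elements that are smaller than it:
  14 (index 0): smaller elements after it = [5, 13] -> 2
  20 (index 1): smaller elements after it = [5, 13] -> 2
  5 (index 2): smaller elements after it = [] -> 0
Total inversions = 2 + 2 + 0 = 4
Final answer: 4


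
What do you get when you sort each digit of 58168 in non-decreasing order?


The number 58168 has digits: 5, 8, 1, 6, 8
Sorted: 1, 5, 6, 8, 8
Joining the sorted digits gives the result.
Final answer: 15688


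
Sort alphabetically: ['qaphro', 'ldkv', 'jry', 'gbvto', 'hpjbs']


Compare strings character by character (the first differing letter decides):
  'gbvto' < 'hpjbs' since 'g' < 'h' at position 1
  'hpjbs' < 'jry' since 'h' < 'j' at position 1
  'jry' < 'ldkv' since 'j' < 'l' at position 1
  'ldkv' < 'qaphro' since 'l' < 'q' at position 1
Chaining these comparisons gives the alphabetical order.
Final answer: ['gbvto', 'hpjbs', 'jry', 'ldkv', 'qaphro']


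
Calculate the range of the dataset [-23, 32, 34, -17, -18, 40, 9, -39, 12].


Maximum value: 40
Minimum value: -39
Range = 40 - (-39) = 79
Final answer: 79


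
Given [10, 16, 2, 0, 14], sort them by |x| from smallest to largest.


Compute absolute values:
  |10| = 10
  |16| = 16
  |2| = 2
  |0| = 0
  |14| = 14
Absolute values in increasing order: 0 < 2 < 10 < 14 < 16
Listing the original numbers in that order gives the answer.
Final answer: [0, 2, 10, 14, 16]


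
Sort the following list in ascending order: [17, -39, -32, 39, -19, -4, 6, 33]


Original list: [17, -39, -32, 39, -19, -4, 6, 33]
Repeatedly take the smallest remaining element:
  Remaining [17, -39, -32, 39, -19, -4, 6, 33] -> smallest is -39
  Remaining [17, -32, 39, -19, -4, 6, 33] -> smallest is -32
  Remaining [17, 39, -19, -4, 6, 33] -> smallest is -19
  Remaining [17, 39, -4, 6, 33] -> smallest is -4
  Remaining [17, 39, 6, 33] -> smallest is 6
  Remaining [17, 39, 33] -> smallest is 17
  Remaining [39, 33] -> smallest is 33
  Remaining [39] -> smallest is 39
Collecting the picks in order gives the sorted list.
Final answer: [-39, -32, -19, -4, 6, 17, 33, 39]


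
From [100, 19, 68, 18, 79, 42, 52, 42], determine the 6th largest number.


Sort descending: [100, 79, 68, 52, 42, 42, 19, 18]
The 6th element (1-indexed) is at index 5.
Value = 42
Final answer: 42


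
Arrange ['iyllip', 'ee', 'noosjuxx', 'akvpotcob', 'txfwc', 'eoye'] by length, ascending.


Compute lengths:
  'iyllip' has length 6
  'ee' has length 2
  'noosjuxx' has length 8
  'akvpotcob' has length 9
  'txfwc' has length 5
  'eoye' has length 4
Lengths in increasing order: 2 < 4 < 5 < 6 < 8 < 9
Listing the words in that order gives the answer.
Final answer: ['ee', 'eoye', 'txfwc', 'iyllip', 'noosjuxx', 'akvpotcob']


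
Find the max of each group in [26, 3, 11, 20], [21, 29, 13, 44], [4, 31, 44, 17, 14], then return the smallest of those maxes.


Find max of each group:
  Group 1: [26, 3, 11, 20] -> max = 26
  Group 2: [21, 29, 13, 44] -> max = 44
  Group 3: [4, 31, 44, 17, 14] -> max = 44
Maxes: [26, 44, 44]
Minimum of maxes = 26
Final answer: 26


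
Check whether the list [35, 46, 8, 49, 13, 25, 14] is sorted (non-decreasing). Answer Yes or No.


Check consecutive pairs:
  35 <= 46? True
  46 <= 8? False
  8 <= 49? True
  49 <= 13? False
  13 <= 25? True
  25 <= 14? False
3 consecutive pair(s) are out of order, so the list is not sorted.
Final answer: No


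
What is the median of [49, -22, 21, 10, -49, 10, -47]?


First, sort the list: [-49, -47, -22, 10, 10, 21, 49]
The list has 7 elements (odd count).
The middle index is 3 (0-based), and the element there is 10.
Final answer: 10


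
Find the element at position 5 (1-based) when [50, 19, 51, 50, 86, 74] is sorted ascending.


Sort ascending: [19, 50, 50, 51, 74, 86]
The 5th element (1-indexed) is at index 4.
Value = 74
Final answer: 74


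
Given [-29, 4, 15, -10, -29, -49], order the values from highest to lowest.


Original list: [-29, 4, 15, -10, -29, -49]
Repeatedly take the largest remaining element:
  Remaining [-29, 4, 15, -10, -29, -49] -> largest is 15
  Remaining [-29, 4, -10, -29, -49] -> largest is 4
  Remaining [-29, -10, -29, -49] -> largest is -10
  Remaining [-29, -29, -49] -> largest is -29
  Remaining [-29, -49] -> largest is -29
  Remaining [-49] -> largest is -49
Collecting the picks in order gives the descending list.
Final answer: [15, 4, -10, -29, -29, -49]


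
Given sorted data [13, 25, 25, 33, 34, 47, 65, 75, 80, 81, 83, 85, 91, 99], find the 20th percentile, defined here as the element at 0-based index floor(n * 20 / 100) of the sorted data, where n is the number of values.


The dataset has n = 14 elements.
Index = floor(14 * 20 / 100) = floor(280 / 100) = floor(2.8) = 2
Counting from index 0 in the sorted data, the element at index 2 is 25.
Final answer: 25


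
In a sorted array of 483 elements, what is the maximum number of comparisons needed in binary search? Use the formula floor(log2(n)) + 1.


Binary search halves the search space each step.
Maximum comparisons = floor(log2(483)) + 1
log2(483) = 8.9159
floor(log2(483)) = 8, so 8 + 1 = 9
Final answer: 9


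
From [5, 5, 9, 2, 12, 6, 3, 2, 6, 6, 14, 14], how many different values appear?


List all unique values:
Distinct values: [2, 3, 5, 6, 9, 12, 14]
Count = 7
Final answer: 7


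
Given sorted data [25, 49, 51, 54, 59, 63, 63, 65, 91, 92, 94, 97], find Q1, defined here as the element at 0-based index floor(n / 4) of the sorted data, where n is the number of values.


The list has n = 12 elements.
Q1 index = floor(12 / 4) = floor(3) = 3
Counting from index 0 in the sorted data, the element at index 3 is 54.
Final answer: 54


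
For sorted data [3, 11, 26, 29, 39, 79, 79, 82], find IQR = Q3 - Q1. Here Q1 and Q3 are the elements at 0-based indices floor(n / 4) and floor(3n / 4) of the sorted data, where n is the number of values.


The data has n = 8 elements.
Q1 index = floor(8 / 4) = floor(2) = 2; Q3 index = floor(3 * 8 / 4) = floor(6) = 6
Q1 = element at index 2 = 26
Q3 = element at index 6 = 79
IQR = 79 - 26 = 53
Final answer: 53


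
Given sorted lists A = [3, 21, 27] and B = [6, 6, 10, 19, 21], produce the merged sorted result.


List A: [3, 21, 27]
List B: [6, 6, 10, 19, 21]
Repeatedly compare the front elements and take the smaller:
  3 vs 6 -> take 3
  21 vs 6 -> take 6
  21 vs 6 -> take 6
  21 vs 10 -> take 10
  21 vs 19 -> take 19
  21 vs 21 -> take 21
  27 vs 21 -> take 21
  B is exhausted; append the rest of A: [27]
Final answer: [3, 6, 6, 10, 19, 21, 21, 27]


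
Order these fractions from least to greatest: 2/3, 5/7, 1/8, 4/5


Convert to decimal for comparison:
  2/3 = 0.6667
  5/7 = 0.7143
  1/8 = 0.125
  4/5 = 0.8
Decimals in increasing order: 0.125 < 0.6667 < 0.7143 < 0.8
Writing each back as its fraction gives the sorted order.
Final answer: 1/8, 2/3, 5/7, 4/5


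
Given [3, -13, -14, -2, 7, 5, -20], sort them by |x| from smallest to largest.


Compute absolute values:
  |3| = 3
  |-13| = 13
  |-14| = 14
  |-2| = 2
  |7| = 7
  |5| = 5
  |-20| = 20
Absolute values in increasing order: 2 < 3 < 5 < 7 < 13 < 14 < 20
Listing the original numbers in that order gives the answer.
Final answer: [-2, 3, 5, 7, -13, -14, -20]


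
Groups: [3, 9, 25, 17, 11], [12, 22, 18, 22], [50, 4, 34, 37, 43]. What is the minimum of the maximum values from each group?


Find max of each group:
  Group 1: [3, 9, 25, 17, 11] -> max = 25
  Group 2: [12, 22, 18, 22] -> max = 22
  Group 3: [50, 4, 34, 37, 43] -> max = 50
Maxes: [25, 22, 50]
Minimum of maxes = 22
Final answer: 22


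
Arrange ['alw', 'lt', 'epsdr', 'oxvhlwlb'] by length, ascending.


Compute lengths:
  'alw' has length 3
  'lt' has length 2
  'epsdr' has length 5
  'oxvhlwlb' has length 8
Lengths in increasing order: 2 < 3 < 5 < 8
Listing the words in that order gives the answer.
Final answer: ['lt', 'alw', 'epsdr', 'oxvhlwlb']


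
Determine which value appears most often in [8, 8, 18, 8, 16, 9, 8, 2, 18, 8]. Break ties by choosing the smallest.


Count the frequency of each value:
  2 appears 1 time(s)
  8 appears 5 time(s)
  9 appears 1 time(s)
  16 appears 1 time(s)
  18 appears 2 time(s)
Maximum frequency is 5.
Only 8 reaches that frequency, so it is the mode.
Final answer: 8


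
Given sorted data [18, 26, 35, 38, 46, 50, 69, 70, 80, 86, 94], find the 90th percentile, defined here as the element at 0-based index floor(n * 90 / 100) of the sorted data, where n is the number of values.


The dataset has n = 11 elements.
Index = floor(11 * 90 / 100) = floor(990 / 100) = floor(9.9) = 9
Counting from index 0 in the sorted data, the element at index 9 is 86.
Final answer: 86


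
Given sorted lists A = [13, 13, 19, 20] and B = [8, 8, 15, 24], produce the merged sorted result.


List A: [13, 13, 19, 20]
List B: [8, 8, 15, 24]
Repeatedly compare the front elements and take the smaller:
  13 vs 8 -> take 8
  13 vs 8 -> take 8
  13 vs 15 -> take 13
  13 vs 15 -> take 13
  19 vs 15 -> take 15
  19 vs 24 -> take 19
  20 vs 24 -> take 20
  A is exhausted; append the rest of B: [24]
Final answer: [8, 8, 13, 13, 15, 19, 20, 24]


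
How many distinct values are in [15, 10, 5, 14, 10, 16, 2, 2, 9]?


List all unique values:
Distinct values: [2, 5, 9, 10, 14, 15, 16]
Count = 7
Final answer: 7


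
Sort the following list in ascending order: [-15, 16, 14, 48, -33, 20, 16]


Original list: [-15, 16, 14, 48, -33, 20, 16]
Repeatedly take the smallest remaining element:
  Remaining [-15, 16, 14, 48, -33, 20, 16] -> smallest is -33
  Remaining [-15, 16, 14, 48, 20, 16] -> smallest is -15
  Remaining [16, 14, 48, 20, 16] -> smallest is 14
  Remaining [16, 48, 20, 16] -> smallest is 16
  Remaining [48, 20, 16] -> smallest is 16
  Remaining [48, 20] -> smallest is 20
  Remaining [48] -> smallest is 48
Collecting the picks in order gives the sorted list.
Final answer: [-33, -15, 14, 16, 16, 20, 48]


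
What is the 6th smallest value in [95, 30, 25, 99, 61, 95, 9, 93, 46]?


Sort ascending: [9, 25, 30, 46, 61, 93, 95, 95, 99]
The 6th element (1-indexed) is at index 5.
Value = 93
Final answer: 93


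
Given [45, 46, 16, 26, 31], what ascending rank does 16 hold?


Sort ascending: [16, 26, 31, 45, 46]
Find 16 in the sorted list.
16 is at position 1 (1-indexed).
Final answer: 1


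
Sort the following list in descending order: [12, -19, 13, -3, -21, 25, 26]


Original list: [12, -19, 13, -3, -21, 25, 26]
Repeatedly take the largest remaining element:
  Remaining [12, -19, 13, -3, -21, 25, 26] -> largest is 26
  Remaining [12, -19, 13, -3, -21, 25] -> largest is 25
  Remaining [12, -19, 13, -3, -21] -> largest is 13
  Remaining [12, -19, -3, -21] -> largest is 12
  Remaining [-19, -3, -21] -> largest is -3
  Remaining [-19, -21] -> largest is -19
  Remaining [-21] -> largest is -21
Collecting the picks in order gives the descending list.
Final answer: [26, 25, 13, 12, -3, -19, -21]


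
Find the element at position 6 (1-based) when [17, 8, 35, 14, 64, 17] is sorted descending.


Sort descending: [64, 35, 17, 17, 14, 8]
The 6th element (1-indexed) is at index 5.
Value = 8
Final answer: 8


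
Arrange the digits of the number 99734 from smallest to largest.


The number 99734 has digits: 9, 9, 7, 3, 4
Sorted: 3, 4, 7, 9, 9
Joining the sorted digits gives the result.
Final answer: 34799


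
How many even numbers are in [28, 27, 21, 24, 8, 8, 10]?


Check each element:
  28 is even
  27 is odd
  21 is odd
  24 is even
  8 is even
  8 is even
  10 is even
Evens: [28, 24, 8, 8, 10]
Count of evens = 5
Final answer: 5


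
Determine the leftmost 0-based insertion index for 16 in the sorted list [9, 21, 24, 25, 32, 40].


List is sorted: [9, 21, 24, 25, 32, 40]
We need the leftmost position where 16 can be inserted, i.e. the first index whose element is >= 16 (or the end of the list if none is).
Binary search with low=0, high=6 (0-based indices):
  low=0, high=6, mid=3: a[3]=25 >= 16, so high = 3
  low=0, high=3, mid=1: a[1]=21 >= 16, so high = 1
  low=0, high=1, mid=0: a[0]=9 < 16, so low = 1
Now low = high = 1, so the insertion index is 1.
Final answer: 1


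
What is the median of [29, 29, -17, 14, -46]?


First, sort the list: [-46, -17, 14, 29, 29]
The list has 5 elements (odd count).
The middle index is 2 (0-based), and the element there is 14.
Final answer: 14


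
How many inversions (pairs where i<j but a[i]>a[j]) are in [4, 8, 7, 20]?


For each element, count the later elements that are smaller than it:
  4 (index 0): smaller elements after it = [] -> 0
  8 (index 1): smaller elements after it = [7] -> 1
  7 (index 2): smaller elements after it = [] -> 0
Total inversions = 0 + 1 + 0 = 1
Final answer: 1


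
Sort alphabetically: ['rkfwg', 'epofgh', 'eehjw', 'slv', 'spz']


Compare strings character by character (the first differing letter decides):
  'eehjw' < 'epofgh' since 'e' < 'p' at position 2
  'epofgh' < 'rkfwg' since 'e' < 'r' at position 1
  'rkfwg' < 'slv' since 'r' < 's' at position 1
  'slv' < 'spz' since 'l' < 'p' at position 2
Chaining these comparisons gives the alphabetical order.
Final answer: ['eehjw', 'epofgh', 'rkfwg', 'slv', 'spz']


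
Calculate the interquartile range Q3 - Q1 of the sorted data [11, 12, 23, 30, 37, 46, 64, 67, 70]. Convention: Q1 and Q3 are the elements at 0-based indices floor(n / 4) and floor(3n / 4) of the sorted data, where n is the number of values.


The data has n = 9 elements.
Q1 index = floor(9 / 4) = floor(2.25) = 2; Q3 index = floor(3 * 9 / 4) = floor(6.75) = 6
Q1 = element at index 2 = 23
Q3 = element at index 6 = 64
IQR = 64 - 23 = 41
Final answer: 41


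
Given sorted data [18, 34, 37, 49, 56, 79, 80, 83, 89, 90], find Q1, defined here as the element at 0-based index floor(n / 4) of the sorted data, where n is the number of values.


The list has n = 10 elements.
Q1 index = floor(10 / 4) = floor(2.5) = 2
Counting from index 0 in the sorted data, the element at index 2 is 37.
Final answer: 37


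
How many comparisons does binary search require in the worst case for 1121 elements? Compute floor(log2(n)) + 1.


Binary search halves the search space each step.
Maximum comparisons = floor(log2(1121)) + 1
log2(1121) = 10.1306
floor(log2(1121)) = 10, so 10 + 1 = 11
Final answer: 11


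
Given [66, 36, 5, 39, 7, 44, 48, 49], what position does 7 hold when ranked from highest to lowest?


Sort descending: [66, 49, 48, 44, 39, 36, 7, 5]
Find 7 in the sorted list.
7 is at position 7.
Final answer: 7


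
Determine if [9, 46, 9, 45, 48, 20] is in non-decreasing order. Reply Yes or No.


Check consecutive pairs:
  9 <= 46? True
  46 <= 9? False
  9 <= 45? True
  45 <= 48? True
  48 <= 20? False
2 consecutive pair(s) are out of order, so the list is not sorted.
Final answer: No


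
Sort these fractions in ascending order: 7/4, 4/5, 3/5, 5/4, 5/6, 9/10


Convert to decimal for comparison:
  7/4 = 1.75
  4/5 = 0.8
  3/5 = 0.6
  5/4 = 1.25
  5/6 = 0.8333
  9/10 = 0.9
Decimals in increasing order: 0.6 < 0.8 < 0.8333 < 0.9 < 1.25 < 1.75
Writing each back as its fraction gives the sorted order.
Final answer: 3/5, 4/5, 5/6, 9/10, 5/4, 7/4


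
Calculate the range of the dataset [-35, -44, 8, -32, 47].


Maximum value: 47
Minimum value: -44
Range = 47 - (-44) = 91
Final answer: 91


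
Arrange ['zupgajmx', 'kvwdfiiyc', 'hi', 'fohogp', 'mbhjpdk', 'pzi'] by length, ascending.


Compute lengths:
  'zupgajmx' has length 8
  'kvwdfiiyc' has length 9
  'hi' has length 2
  'fohogp' has length 6
  'mbhjpdk' has length 7
  'pzi' has length 3
Lengths in increasing order: 2 < 3 < 6 < 7 < 8 < 9
Listing the words in that order gives the answer.
Final answer: ['hi', 'pzi', 'fohogp', 'mbhjpdk', 'zupgajmx', 'kvwdfiiyc']


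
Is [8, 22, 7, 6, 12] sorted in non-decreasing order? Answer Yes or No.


Check consecutive pairs:
  8 <= 22? True
  22 <= 7? False
  7 <= 6? False
  6 <= 12? True
2 consecutive pair(s) are out of order, so the list is not sorted.
Final answer: No


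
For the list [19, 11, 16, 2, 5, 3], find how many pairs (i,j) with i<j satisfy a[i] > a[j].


For each element, count the later elements that are smaller than it:
  19 (index 0): smaller elements after it = [11, 16, 2, 5, 3] -> 5
  11 (index 1): smaller elements after it = [2, 5, 3] -> 3
  16 (index 2): smaller elements after it = [2, 5, 3] -> 3
  2 (index 3): smaller elements after it = [] -> 0
  5 (index 4): smaller elements after it = [3] -> 1
Total inversions = 5 + 3 + 3 + 0 + 1 = 12
Final answer: 12


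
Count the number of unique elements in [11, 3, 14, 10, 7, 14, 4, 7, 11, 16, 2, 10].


List all unique values:
Distinct values: [2, 3, 4, 7, 10, 11, 14, 16]
Count = 8
Final answer: 8


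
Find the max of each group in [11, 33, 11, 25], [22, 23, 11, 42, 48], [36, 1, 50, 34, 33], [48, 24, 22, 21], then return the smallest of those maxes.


Find max of each group:
  Group 1: [11, 33, 11, 25] -> max = 33
  Group 2: [22, 23, 11, 42, 48] -> max = 48
  Group 3: [36, 1, 50, 34, 33] -> max = 50
  Group 4: [48, 24, 22, 21] -> max = 48
Maxes: [33, 48, 50, 48]
Minimum of maxes = 33
Final answer: 33


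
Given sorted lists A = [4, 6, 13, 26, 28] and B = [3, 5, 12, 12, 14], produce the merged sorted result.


List A: [4, 6, 13, 26, 28]
List B: [3, 5, 12, 12, 14]
Repeatedly compare the front elements and take the smaller:
  4 vs 3 -> take 3
  4 vs 5 -> take 4
  6 vs 5 -> take 5
  6 vs 12 -> take 6
  13 vs 12 -> take 12
  13 vs 12 -> take 12
  13 vs 14 -> take 13
  26 vs 14 -> take 14
  B is exhausted; append the rest of A: [26, 28]
Final answer: [3, 4, 5, 6, 12, 12, 13, 14, 26, 28]


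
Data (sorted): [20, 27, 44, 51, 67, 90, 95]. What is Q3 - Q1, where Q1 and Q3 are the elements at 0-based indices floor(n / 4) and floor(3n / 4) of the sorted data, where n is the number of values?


The data has n = 7 elements.
Q1 index = floor(7 / 4) = floor(1.75) = 1; Q3 index = floor(3 * 7 / 4) = floor(5.25) = 5
Q1 = element at index 1 = 27
Q3 = element at index 5 = 90
IQR = 90 - 27 = 63
Final answer: 63


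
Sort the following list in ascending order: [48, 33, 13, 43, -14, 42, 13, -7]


Original list: [48, 33, 13, 43, -14, 42, 13, -7]
Repeatedly take the smallest remaining element:
  Remaining [48, 33, 13, 43, -14, 42, 13, -7] -> smallest is -14
  Remaining [48, 33, 13, 43, 42, 13, -7] -> smallest is -7
  Remaining [48, 33, 13, 43, 42, 13] -> smallest is 13
  Remaining [48, 33, 43, 42, 13] -> smallest is 13
  Remaining [48, 33, 43, 42] -> smallest is 33
  Remaining [48, 43, 42] -> smallest is 42
  Remaining [48, 43] -> smallest is 43
  Remaining [48] -> smallest is 48
Collecting the picks in order gives the sorted list.
Final answer: [-14, -7, 13, 13, 33, 42, 43, 48]


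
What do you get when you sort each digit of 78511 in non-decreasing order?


The number 78511 has digits: 7, 8, 5, 1, 1
Sorted: 1, 1, 5, 7, 8
Joining the sorted digits gives the result.
Final answer: 11578


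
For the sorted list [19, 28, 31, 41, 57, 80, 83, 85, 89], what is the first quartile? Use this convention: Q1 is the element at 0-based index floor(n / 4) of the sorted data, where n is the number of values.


The list has n = 9 elements.
Q1 index = floor(9 / 4) = floor(2.25) = 2
Counting from index 0 in the sorted data, the element at index 2 is 31.
Final answer: 31


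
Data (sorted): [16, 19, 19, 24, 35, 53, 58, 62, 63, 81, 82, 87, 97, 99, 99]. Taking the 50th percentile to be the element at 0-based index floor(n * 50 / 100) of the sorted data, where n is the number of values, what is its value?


The dataset has n = 15 elements.
Index = floor(15 * 50 / 100) = floor(750 / 100) = floor(7.5) = 7
Counting from index 0 in the sorted data, the element at index 7 is 62.
Final answer: 62


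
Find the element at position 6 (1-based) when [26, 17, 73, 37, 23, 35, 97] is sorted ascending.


Sort ascending: [17, 23, 26, 35, 37, 73, 97]
The 6th element (1-indexed) is at index 5.
Value = 73
Final answer: 73


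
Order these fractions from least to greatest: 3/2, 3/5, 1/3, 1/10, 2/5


Convert to decimal for comparison:
  3/2 = 1.5
  3/5 = 0.6
  1/3 = 0.3333
  1/10 = 0.1
  2/5 = 0.4
Decimals in increasing order: 0.1 < 0.3333 < 0.4 < 0.6 < 1.5
Writing each back as its fraction gives the sorted order.
Final answer: 1/10, 1/3, 2/5, 3/5, 3/2


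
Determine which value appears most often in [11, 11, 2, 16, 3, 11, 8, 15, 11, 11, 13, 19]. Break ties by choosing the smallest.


Count the frequency of each value:
  2 appears 1 time(s)
  3 appears 1 time(s)
  8 appears 1 time(s)
  11 appears 5 time(s)
  13 appears 1 time(s)
  15 appears 1 time(s)
  16 appears 1 time(s)
  19 appears 1 time(s)
Maximum frequency is 5.
Only 11 reaches that frequency, so it is the mode.
Final answer: 11


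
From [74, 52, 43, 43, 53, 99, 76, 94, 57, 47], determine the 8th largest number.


Sort descending: [99, 94, 76, 74, 57, 53, 52, 47, 43, 43]
The 8th element (1-indexed) is at index 7.
Value = 47
Final answer: 47


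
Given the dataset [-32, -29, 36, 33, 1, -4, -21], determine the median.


First, sort the list: [-32, -29, -21, -4, 1, 33, 36]
The list has 7 elements (odd count).
The middle index is 3 (0-based), and the element there is -4.
Final answer: -4


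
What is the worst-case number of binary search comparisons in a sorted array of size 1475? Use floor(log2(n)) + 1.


Binary search halves the search space each step.
Maximum comparisons = floor(log2(1475)) + 1
log2(1475) = 10.5265
floor(log2(1475)) = 10, so 10 + 1 = 11
Final answer: 11
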